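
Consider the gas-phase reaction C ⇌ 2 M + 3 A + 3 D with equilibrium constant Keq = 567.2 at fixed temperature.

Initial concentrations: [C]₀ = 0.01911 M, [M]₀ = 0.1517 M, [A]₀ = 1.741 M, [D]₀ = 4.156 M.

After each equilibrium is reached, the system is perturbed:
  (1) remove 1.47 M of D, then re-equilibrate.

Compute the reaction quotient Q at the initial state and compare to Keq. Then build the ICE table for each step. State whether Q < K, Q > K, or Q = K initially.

Q₀ = 456.2; Q < K (proceeds forward)

Q₀ = 456.2 vs Keq = 567.2 ⇒ Q<K, forward
Step 1:
                  C         M         A         D
  Initial   0.01911    0.1517     1.741     4.156
  Change   -0.00244  0.004881  0.007321  0.007321
  Equil     0.01667    0.1566     1.748     4.163
  solve Keq expr → x = 0.00244; check Q = 567.2
Then remove 1.47 M of D.
Step 2:
                  C         M         A         D
  Initial   0.01667    0.1566     1.748     2.693
  Change   -0.01036   0.02071   0.03107   0.03107
  Equil    0.006313    0.1773     1.779     2.724
  solve Keq expr → x = 0.01036; check Q = 567.2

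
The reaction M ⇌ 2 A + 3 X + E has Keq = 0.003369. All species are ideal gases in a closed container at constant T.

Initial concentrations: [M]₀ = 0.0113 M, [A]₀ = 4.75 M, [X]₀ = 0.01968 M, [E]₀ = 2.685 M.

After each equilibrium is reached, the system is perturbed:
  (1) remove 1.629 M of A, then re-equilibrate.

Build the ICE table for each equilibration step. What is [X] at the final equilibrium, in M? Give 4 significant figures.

[X]_eq = 0.01214 M

Q₀ = 0.04086 vs Keq = 0.003369 ⇒ Q>K, reverse
Step 1:
                   M          A          X          E
  I           0.0113       4.75    0.01968      2.685
  C         0.003436  -0.006873   -0.01031  -0.003436
  E          0.01474      4.743   0.009371      2.682
  solve Keq expr → x = -0.003436; check Q = 0.003369
Then remove 1.629 M of A.
Step 2:
                   M          A          X          E
  I          0.01474      3.114   0.009371      2.682
  C       -9.2132e-04   0.001843   0.002764 9.2132e-04
  E          0.01381      3.116    0.01214      2.682
  solve Keq expr → x = 9.2132e-04; check Q = 0.003369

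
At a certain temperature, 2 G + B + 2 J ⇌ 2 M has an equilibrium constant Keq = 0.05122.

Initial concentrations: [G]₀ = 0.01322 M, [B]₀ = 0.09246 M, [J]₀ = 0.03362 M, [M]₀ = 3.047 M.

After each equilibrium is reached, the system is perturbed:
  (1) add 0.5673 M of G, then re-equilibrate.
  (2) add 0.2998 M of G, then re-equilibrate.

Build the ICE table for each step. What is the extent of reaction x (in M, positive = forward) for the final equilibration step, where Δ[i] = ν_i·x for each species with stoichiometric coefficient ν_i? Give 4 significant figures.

Q₀ = 5.0831e+08 vs Keq = 0.05122 ⇒ Q>K, reverse
Step 1:
                  G         B         J         M
  init      0.01322   0.09246   0.03362     3.047
  Δ           2.036     1.018     2.036    -2.036
  eq          2.049      1.11     2.069     1.011
  solve Keq expr → x = -1.018; check Q = 0.05122
Then add 0.5673 M of G.
Step 2:
                  G         B         J         M
  init        2.616      1.11     2.069     1.011
  Δ         -0.1189  -0.05946   -0.1189    0.1189
  eq          2.497     1.051      1.95      1.13
  solve Keq expr → x = 0.05946; check Q = 0.05122
Then add 0.2998 M of G.
Step 3:
                  G         B         J         M
  init        2.797     1.051      1.95      1.13
  Δ        -0.05709  -0.02854  -0.05709   0.05709
  eq           2.74     1.022     1.893     1.187
  solve Keq expr → x = 0.02854; check Q = 0.05122

x = 0.02854 M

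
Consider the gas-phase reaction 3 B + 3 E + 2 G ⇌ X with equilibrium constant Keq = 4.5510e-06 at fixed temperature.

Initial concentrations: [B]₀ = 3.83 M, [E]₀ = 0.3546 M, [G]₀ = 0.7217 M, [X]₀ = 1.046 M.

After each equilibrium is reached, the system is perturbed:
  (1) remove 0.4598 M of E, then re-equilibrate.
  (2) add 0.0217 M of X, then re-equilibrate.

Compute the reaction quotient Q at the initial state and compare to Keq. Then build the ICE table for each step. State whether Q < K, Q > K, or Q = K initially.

Q₀ = 0.8017; Q > K (proceeds reverse)

Q₀ = 0.8017 vs Keq = 4.5510e-06 ⇒ Q>K, reverse
Step 1:
                   B          E          G          X
  Initial       3.83     0.3546     0.7217      1.046
  Change       2.588      2.588      1.725    -0.8626
  Equil        6.418      2.942      2.447     0.1834
  solve Keq expr → x = -0.8626; check Q = 4.5510e-06
Then remove 0.4598 M of E.
Step 2:
                   B          E          G          X
  Initial      6.418      2.482      2.447     0.1834
  Change      0.1205     0.1205    0.08034   -0.04017
  Equil        6.538      2.603      2.527     0.1433
  solve Keq expr → x = -0.04017; check Q = 4.5510e-06
Then add 0.0217 M of X.
Step 3:
                   B          E          G          X
  Initial      6.538      2.603      2.527      0.165
  Change     0.03342    0.03342    0.02228   -0.01114
  Equil        6.572      2.636      2.549     0.1538
  solve Keq expr → x = -0.01114; check Q = 4.5510e-06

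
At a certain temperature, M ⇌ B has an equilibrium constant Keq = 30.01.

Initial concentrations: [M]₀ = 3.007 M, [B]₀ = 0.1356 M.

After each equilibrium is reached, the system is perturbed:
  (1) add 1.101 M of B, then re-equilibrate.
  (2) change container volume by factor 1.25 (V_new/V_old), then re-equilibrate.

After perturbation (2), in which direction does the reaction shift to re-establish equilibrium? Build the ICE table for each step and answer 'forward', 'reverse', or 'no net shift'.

Q₀ = 0.04509 vs Keq = 30.01 ⇒ Q<K, forward
Step 1:
                    M           B
  init          3.007      0.1356
  Δ            -2.906       2.906
  eq           0.1013       3.041
  solve Keq expr → x = 2.906; check Q = 30.01
Then add 1.101 M of B.
Step 2:
                    M           B
  init         0.1013       4.142
  Δ            0.0355     -0.0355
  eq           0.1368       4.107
  solve Keq expr → x = -0.0355; check Q = 30.01
Then change container volume by factor 1.25 (V_new/V_old).
Step 3:
                    M           B
  init         0.1095       3.285
  Δ                 0           0
  eq           0.1095       3.285
  solve Keq expr → x = 0; check Q = 30.01

Direction: no net shift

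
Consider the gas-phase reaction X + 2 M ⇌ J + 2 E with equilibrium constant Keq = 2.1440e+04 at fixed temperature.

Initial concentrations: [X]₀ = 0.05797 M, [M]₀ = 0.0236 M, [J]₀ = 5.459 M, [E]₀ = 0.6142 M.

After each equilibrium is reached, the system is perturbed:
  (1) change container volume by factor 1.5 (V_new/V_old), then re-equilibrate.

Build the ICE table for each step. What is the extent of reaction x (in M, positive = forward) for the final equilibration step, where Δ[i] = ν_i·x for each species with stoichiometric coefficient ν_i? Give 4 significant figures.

x = 0 M

Q₀ = 6.3783e+04 vs Keq = 2.1440e+04 ⇒ Q>K, reverse
Step 1:
                  X         M         J         E
  init      0.05797    0.0236     5.459    0.6142
  Δ        0.006979   0.01396 -0.006979  -0.01396
  eq        0.06495   0.03756     5.452    0.6002
  solve Keq expr → x = -0.006979; check Q = 2.1440e+04
Then change container volume by factor 1.5 (V_new/V_old).
Step 2:
                  X         M         J         E
  init       0.0433   0.02504     3.635    0.4002
  Δ               0         0         0         0
  eq         0.0433   0.02504     3.635    0.4002
  solve Keq expr → x = 0; check Q = 2.1440e+04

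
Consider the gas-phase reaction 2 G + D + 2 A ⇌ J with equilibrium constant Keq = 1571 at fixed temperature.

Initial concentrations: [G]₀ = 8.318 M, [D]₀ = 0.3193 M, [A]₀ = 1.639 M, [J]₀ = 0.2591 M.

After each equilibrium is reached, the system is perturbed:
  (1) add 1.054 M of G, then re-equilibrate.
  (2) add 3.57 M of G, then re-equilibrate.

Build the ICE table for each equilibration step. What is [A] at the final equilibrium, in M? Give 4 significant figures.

Q₀ = 0.004366 vs Keq = 1571 ⇒ Q<K, forward
Step 1:
                    G           D           A           J
  Initial       8.318      0.3193       1.639      0.2591
  Change      -0.6386     -0.3193     -0.6386      0.3193
  Equil         7.679  6.2378e-06           1      0.5784
  solve Keq expr → x = 0.3193; check Q = 1571
Then add 1.054 M of G.
Step 2:
                    G           D           A           J
  Initial       8.733  6.2378e-06           1      0.5784
  Change  -2.8295e-06 -1.4147e-06 -2.8295e-06  1.4147e-06
  Equil         8.733  4.8231e-06           1      0.5784
  solve Keq expr → x = 1.4147e-06; check Q = 1571
Then add 3.57 M of G.
Step 3:
                    G           D           A           J
  Initial        12.3  4.8231e-06           1      0.5784
  Change  -4.7857e-06 -2.3929e-06 -4.7857e-06  2.3929e-06
  Equil          12.3  2.4302e-06           1      0.5784
  solve Keq expr → x = 2.3929e-06; check Q = 1571

[A]_eq = 1 M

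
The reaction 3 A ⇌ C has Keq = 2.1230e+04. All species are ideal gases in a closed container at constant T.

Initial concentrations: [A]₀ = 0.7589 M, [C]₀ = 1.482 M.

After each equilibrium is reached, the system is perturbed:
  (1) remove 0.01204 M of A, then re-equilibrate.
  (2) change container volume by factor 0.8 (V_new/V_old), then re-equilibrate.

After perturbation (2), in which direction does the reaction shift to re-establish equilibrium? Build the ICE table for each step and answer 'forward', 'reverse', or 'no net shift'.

Direction: forward

Q₀ = 3.391 vs Keq = 2.1230e+04 ⇒ Q<K, forward
Step 1:
                   A          C
  Initial     0.7589      1.482
  Change     -0.7156     0.2385
  Equil      0.04328      1.721
  solve Keq expr → x = 0.2385; check Q = 2.1230e+04
Then remove 0.01204 M of A.
Step 2:
                   A          C
  Initial    0.03124      1.721
  Change     0.01201  -0.004002
  Equil      0.04324      1.717
  solve Keq expr → x = -0.004002; check Q = 2.1230e+04
Then change container volume by factor 0.8 (V_new/V_old).
Step 3:
                   A          C
  Initial    0.05405      2.146
  Change   -0.007453   0.002484
  Equil       0.0466      2.148
  solve Keq expr → x = 0.002484; check Q = 2.1230e+04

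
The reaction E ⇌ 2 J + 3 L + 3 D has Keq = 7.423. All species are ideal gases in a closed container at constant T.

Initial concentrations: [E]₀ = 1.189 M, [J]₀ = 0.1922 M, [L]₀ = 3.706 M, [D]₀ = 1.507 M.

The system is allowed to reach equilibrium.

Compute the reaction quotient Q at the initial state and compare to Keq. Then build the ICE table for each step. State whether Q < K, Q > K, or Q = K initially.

Q₀ = 5.412; Q < K (proceeds forward)

Q₀ = 5.412 vs Keq = 7.423 ⇒ Q<K, forward
Step 1:
                   E          J          L          D
  I            1.189     0.1922      3.706      1.507
  C         -0.01094    0.02188    0.03282    0.03282
  E            1.178     0.2141      3.739       1.54
  solve Keq expr → x = 0.01094; check Q = 7.423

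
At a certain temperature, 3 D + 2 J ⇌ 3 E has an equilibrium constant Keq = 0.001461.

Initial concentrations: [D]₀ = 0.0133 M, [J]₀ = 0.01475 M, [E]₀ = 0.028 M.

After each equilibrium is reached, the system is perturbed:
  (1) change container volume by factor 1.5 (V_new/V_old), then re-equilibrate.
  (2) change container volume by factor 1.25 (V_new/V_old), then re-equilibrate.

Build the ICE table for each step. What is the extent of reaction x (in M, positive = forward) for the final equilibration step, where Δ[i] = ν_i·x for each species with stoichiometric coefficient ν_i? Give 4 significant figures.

Q₀ = 4.2888e+04 vs Keq = 0.001461 ⇒ Q>K, reverse
Step 1:
                    D           J           E
  init         0.0133     0.01475       0.028
  Δ           0.02752     0.01835    -0.02752
  eq          0.04082      0.0331  4.7751e-04
  solve Keq expr → x = -0.009174; check Q = 0.001461
Then change container volume by factor 1.5 (V_new/V_old).
Step 2:
                    D           J           E
  init        0.02721     0.02207  3.1834e-04
  Δ        7.4373e-05  4.9582e-05 -7.4373e-05
  eq          0.02729     0.02212  2.4397e-04
  solve Keq expr → x = -2.4791e-05; check Q = 0.001461
Then change container volume by factor 1.25 (V_new/V_old).
Step 3:
                    D           J           E
  init        0.02183     0.01769  1.9518e-04
  Δ        2.6660e-05  1.7774e-05 -2.6660e-05
  eq          0.02186     0.01771  1.6852e-04
  solve Keq expr → x = -8.8868e-06; check Q = 0.001461

x = -8.8868e-06 M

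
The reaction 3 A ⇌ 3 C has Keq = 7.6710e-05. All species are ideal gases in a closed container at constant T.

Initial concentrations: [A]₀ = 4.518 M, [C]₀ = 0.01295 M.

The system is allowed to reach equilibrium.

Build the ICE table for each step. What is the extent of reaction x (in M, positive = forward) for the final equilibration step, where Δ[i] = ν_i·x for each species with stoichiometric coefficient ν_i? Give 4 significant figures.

x = 0.05724 M

Q₀ = 2.3549e-08 vs Keq = 7.6710e-05 ⇒ Q<K, forward
Step 1:
                   A          C
  init         4.518    0.01295
  Δ          -0.1717     0.1717
  eq           4.346     0.1847
  solve Keq expr → x = 0.05724; check Q = 7.6710e-05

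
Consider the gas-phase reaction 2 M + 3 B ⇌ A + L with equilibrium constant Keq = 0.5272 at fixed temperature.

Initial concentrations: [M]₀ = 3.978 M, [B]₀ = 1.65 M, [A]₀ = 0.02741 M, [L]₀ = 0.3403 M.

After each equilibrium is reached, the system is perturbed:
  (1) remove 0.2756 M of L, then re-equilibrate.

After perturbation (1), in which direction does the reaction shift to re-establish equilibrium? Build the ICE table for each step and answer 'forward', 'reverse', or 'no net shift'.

Direction: forward

Q₀ = 1.3122e-04 vs Keq = 0.5272 ⇒ Q<K, forward
Step 1:
                  M         B         A         L
  Initial     3.978      1.65   0.02741    0.3403
  Change    -0.8328    -1.249    0.4164    0.4164
  Equil       3.145    0.4008    0.4438    0.7567
  solve Keq expr → x = 0.4164; check Q = 0.5272
Then remove 0.2756 M of L.
Step 2:
                  M         B         A         L
  Initial     3.145    0.4008    0.4438    0.4811
  Change   -0.03081  -0.04622   0.01541   0.01541
  Equil       3.114    0.3546    0.4592    0.4965
  solve Keq expr → x = 0.01541; check Q = 0.5272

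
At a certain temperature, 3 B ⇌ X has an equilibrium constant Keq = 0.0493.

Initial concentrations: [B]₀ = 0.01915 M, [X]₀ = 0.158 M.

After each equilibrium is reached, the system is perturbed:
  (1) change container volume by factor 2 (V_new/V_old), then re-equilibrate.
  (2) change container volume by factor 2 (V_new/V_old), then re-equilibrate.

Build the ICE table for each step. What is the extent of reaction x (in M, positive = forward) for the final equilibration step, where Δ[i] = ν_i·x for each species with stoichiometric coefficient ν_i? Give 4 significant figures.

Q₀ = 2.2498e+04 vs Keq = 0.0493 ⇒ Q>K, reverse
Step 1:
                    B           X
  Initial     0.01915       0.158
  Change       0.4579     -0.1526
  Equil        0.4771    0.005354
  solve Keq expr → x = -0.1526; check Q = 0.0493
Then change container volume by factor 2 (V_new/V_old).
Step 2:
                    B           X
  Initial      0.2385    0.002677
  Change     0.005871   -0.001957
  Equil        0.2444  7.1984e-04
  solve Keq expr → x = -0.001957; check Q = 0.0493
Then change container volume by factor 2 (V_new/V_old).
Step 3:
                    B           X
  Initial      0.1222  3.5992e-04
  Change   8.0445e-04 -2.6815e-04
  Equil         0.123  9.1768e-05
  solve Keq expr → x = -2.6815e-04; check Q = 0.0493

x = -2.6815e-04 M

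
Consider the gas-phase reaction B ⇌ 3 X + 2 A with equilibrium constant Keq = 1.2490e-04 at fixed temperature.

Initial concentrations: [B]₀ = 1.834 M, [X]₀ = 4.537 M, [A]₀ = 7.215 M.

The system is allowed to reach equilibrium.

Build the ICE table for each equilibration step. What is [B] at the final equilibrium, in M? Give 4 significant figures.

Q₀ = 2651 vs Keq = 1.2490e-04 ⇒ Q>K, reverse
Step 1:
                    B           X           A
  I             1.834       4.537       7.215
  C             1.503      -4.508      -3.006
  E             3.337     0.02865       4.209
  solve Keq expr → x = -1.503; check Q = 1.2490e-04

[B]_eq = 3.337 M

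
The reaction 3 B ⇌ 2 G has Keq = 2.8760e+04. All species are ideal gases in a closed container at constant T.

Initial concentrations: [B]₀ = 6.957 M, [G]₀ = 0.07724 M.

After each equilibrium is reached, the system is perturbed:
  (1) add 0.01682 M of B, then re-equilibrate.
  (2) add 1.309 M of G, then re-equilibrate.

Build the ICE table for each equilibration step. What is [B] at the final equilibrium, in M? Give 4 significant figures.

Q₀ = 1.7718e-05 vs Keq = 2.8760e+04 ⇒ Q<K, forward
Step 1:
                  B         G
  I           6.957   0.07724
  C          -6.866     4.577
  E         0.09099     4.655
  solve Keq expr → x = 2.289; check Q = 2.8760e+04
Then add 0.01682 M of B.
Step 2:
                  B         G
  I          0.1078     4.655
  C        -0.01668   0.01112
  E         0.09113     4.666
  solve Keq expr → x = 0.005558; check Q = 2.8760e+04
Then add 1.309 M of G.
Step 3:
                  B         G
  I         0.09113     5.975
  C          0.0162   -0.0108
  E          0.1073     5.964
  solve Keq expr → x = -0.005402; check Q = 2.8760e+04

[B]_eq = 0.1073 M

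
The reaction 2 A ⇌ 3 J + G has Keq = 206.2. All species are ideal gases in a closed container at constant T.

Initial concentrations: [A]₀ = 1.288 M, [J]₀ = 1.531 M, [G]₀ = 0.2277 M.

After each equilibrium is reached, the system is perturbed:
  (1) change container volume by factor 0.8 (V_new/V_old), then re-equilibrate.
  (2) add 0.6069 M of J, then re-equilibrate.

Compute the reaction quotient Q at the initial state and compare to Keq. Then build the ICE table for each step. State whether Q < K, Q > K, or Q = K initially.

Q₀ = 0.4926 vs Keq = 206.2 ⇒ Q<K, forward
Step 1:
                  A         J         G
  I           1.288     1.531    0.2277
  C          -0.981     1.471    0.4905
  E           0.307     3.002    0.7182
  solve Keq expr → x = 0.4905; check Q = 206.2
Then change container volume by factor 0.8 (V_new/V_old).
Step 2:
                  A         J         G
  I          0.3838     3.753    0.8977
  C          0.0678   -0.1017   -0.0339
  E          0.4516     3.651    0.8638
  solve Keq expr → x = -0.0339; check Q = 206.2
Then add 0.6069 M of J.
Step 3:
                  A         J         G
  I          0.4516     4.258    0.8638
  C         0.08035   -0.1205  -0.04018
  E          0.5319     4.138    0.8237
  solve Keq expr → x = -0.04018; check Q = 206.2

Q₀ = 0.4926; Q < K (proceeds forward)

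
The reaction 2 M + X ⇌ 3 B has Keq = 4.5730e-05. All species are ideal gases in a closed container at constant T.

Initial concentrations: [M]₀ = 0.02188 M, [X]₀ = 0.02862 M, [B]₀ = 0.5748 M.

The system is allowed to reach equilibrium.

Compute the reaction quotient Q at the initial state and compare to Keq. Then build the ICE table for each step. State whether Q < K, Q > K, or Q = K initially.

Q₀ = 1.3861e+04; Q > K (proceeds reverse)

Q₀ = 1.3861e+04 vs Keq = 4.5730e-05 ⇒ Q>K, reverse
Step 1:
                   M          X          B
  I          0.02188    0.02862     0.5748
  C           0.3755     0.1877    -0.5632
  E           0.3973     0.2164     0.0116
  solve Keq expr → x = -0.1877; check Q = 4.5730e-05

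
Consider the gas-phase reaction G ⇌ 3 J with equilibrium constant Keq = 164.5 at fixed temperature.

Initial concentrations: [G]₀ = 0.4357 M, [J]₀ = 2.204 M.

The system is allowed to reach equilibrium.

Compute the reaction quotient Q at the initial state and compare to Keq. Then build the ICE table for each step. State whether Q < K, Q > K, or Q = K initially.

Q₀ = 24.57 vs Keq = 164.5 ⇒ Q<K, forward
Step 1:
                   G          J
  Initial     0.4357      2.204
  Change     -0.2695     0.8085
  Equil       0.1662      3.013
  solve Keq expr → x = 0.2695; check Q = 164.5

Q₀ = 24.57; Q < K (proceeds forward)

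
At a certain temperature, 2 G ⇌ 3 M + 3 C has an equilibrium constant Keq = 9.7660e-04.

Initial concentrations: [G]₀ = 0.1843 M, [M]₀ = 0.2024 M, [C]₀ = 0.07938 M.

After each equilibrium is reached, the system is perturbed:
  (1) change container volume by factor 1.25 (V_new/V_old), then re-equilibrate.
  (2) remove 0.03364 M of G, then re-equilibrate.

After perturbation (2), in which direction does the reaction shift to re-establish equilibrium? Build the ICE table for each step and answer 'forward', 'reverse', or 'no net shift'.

Q₀ = 1.2210e-04 vs Keq = 9.7660e-04 ⇒ Q<K, forward
Step 1:
                   G          M          C
  init        0.1843     0.2024    0.07938
  Δ         -0.02669    0.04003    0.04003
  eq          0.1576     0.2424     0.1194
  solve Keq expr → x = 0.01334; check Q = 9.7660e-04
Then change container volume by factor 1.25 (V_new/V_old).
Step 2:
                   G          M          C
  init        0.1261     0.1939    0.09553
  Δ         -0.01084    0.01625    0.01625
  eq          0.1153     0.2102     0.1118
  solve Keq expr → x = 0.005418; check Q = 9.7660e-04
Then remove 0.03364 M of G.
Step 3:
                   G          M          C
  init       0.08161     0.2102     0.1118
  Δ         0.007847   -0.01177   -0.01177
  eq         0.08946     0.1984        0.1
  solve Keq expr → x = -0.003924; check Q = 9.7660e-04

Direction: reverse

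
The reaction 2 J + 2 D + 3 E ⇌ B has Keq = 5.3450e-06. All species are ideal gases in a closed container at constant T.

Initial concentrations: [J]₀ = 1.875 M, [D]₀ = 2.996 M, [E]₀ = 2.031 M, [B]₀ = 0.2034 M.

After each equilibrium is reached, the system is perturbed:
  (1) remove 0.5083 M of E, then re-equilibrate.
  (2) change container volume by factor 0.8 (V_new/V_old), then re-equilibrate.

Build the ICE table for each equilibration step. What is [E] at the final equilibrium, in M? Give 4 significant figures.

Q₀ = 7.6937e-04 vs Keq = 5.3450e-06 ⇒ Q>K, reverse
Step 1:
                    J           D           E           B
  I             1.875       2.996       2.031      0.2034
  C            0.3953      0.3953       0.593     -0.1977
  E              2.27       3.391       2.624    0.005725
  solve Keq expr → x = -0.1977; check Q = 5.3450e-06
Then remove 0.5083 M of E.
Step 2:
                    J           D           E           B
  I              2.27       3.391       2.116    0.005725
  C          0.005332    0.005332    0.007998   -0.002666
  E             2.276       3.397       2.124    0.003059
  solve Keq expr → x = -0.002666; check Q = 5.3450e-06
Then change container volume by factor 0.8 (V_new/V_old).
Step 3:
                    J           D           E           B
  I             2.845       4.246       2.655    0.003824
  C           -0.0199     -0.0199    -0.02985    0.009949
  E             2.825       4.226       2.625     0.01377
  solve Keq expr → x = 0.009949; check Q = 5.3450e-06

[E]_eq = 2.625 M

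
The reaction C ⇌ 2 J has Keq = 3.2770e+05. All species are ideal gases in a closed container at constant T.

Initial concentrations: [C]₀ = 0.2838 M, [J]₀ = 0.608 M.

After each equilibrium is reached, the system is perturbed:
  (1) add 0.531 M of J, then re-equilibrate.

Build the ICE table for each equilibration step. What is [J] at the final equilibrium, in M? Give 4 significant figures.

[J]_eq = 1.707 M

Q₀ = 1.303 vs Keq = 3.2770e+05 ⇒ Q<K, forward
Step 1:
                    C           J
  I            0.2838       0.608
  C           -0.2838      0.5676
  E        4.2173e-06       1.176
  solve Keq expr → x = 0.2838; check Q = 3.2770e+05
Then add 0.531 M of J.
Step 2:
                    C           J
  I        4.2173e-06       1.707
  C        4.6701e-06 -9.3403e-06
  E        8.8875e-06       1.707
  solve Keq expr → x = -4.6701e-06; check Q = 3.2770e+05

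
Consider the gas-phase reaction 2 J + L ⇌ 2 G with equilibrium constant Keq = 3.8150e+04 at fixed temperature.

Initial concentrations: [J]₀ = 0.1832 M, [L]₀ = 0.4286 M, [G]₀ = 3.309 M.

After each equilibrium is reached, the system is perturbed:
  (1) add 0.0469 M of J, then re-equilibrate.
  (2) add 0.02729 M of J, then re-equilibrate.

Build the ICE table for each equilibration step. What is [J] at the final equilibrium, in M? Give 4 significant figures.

Q₀ = 761.2 vs Keq = 3.8150e+04 ⇒ Q<K, forward
Step 1:
                   J          L          G
  I           0.1832     0.4286      3.309
  C          -0.1533   -0.07666     0.1533
  E          0.02988     0.3519      3.462
  solve Keq expr → x = 0.07666; check Q = 3.8150e+04
Then add 0.0469 M of J.
Step 2:
                   J          L          G
  I          0.07678     0.3519      3.462
  C         -0.04548   -0.02274    0.04548
  E           0.0313     0.3292      3.508
  solve Keq expr → x = 0.02274; check Q = 3.8150e+04
Then add 0.02729 M of J.
Step 3:
                   J          L          G
  I          0.05859     0.3292      3.508
  C          -0.0264    -0.0132     0.0264
  E          0.03219      0.316      3.534
  solve Keq expr → x = 0.0132; check Q = 3.8150e+04

[J]_eq = 0.03219 M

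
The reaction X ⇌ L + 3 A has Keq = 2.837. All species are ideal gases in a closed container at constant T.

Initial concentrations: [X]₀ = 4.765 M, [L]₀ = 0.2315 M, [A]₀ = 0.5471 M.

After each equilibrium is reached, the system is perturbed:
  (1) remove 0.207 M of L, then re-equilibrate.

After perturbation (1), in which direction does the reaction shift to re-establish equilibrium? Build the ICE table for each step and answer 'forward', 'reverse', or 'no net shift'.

Direction: forward

Q₀ = 0.007956 vs Keq = 2.837 ⇒ Q<K, forward
Step 1:
                    X           L           A
  I             4.765      0.2315      0.5471
  C           -0.6181      0.6181       1.854
  E             4.147      0.8496       2.401
  solve Keq expr → x = 0.6181; check Q = 2.837
Then remove 0.207 M of L.
Step 2:
                    X           L           A
  I             4.147      0.6426       2.401
  C            -0.052       0.052       0.156
  E             4.095      0.6946       2.557
  solve Keq expr → x = 0.052; check Q = 2.837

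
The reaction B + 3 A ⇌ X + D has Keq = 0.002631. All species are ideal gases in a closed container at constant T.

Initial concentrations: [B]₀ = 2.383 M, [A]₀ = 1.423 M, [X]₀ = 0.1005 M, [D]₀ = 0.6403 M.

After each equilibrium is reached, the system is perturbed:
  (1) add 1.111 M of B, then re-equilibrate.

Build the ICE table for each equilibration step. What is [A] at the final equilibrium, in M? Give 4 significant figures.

[A]_eq = 1.55 M

Q₀ = 0.009372 vs Keq = 0.002631 ⇒ Q>K, reverse
Step 1:
                    B           A           X           D
  init          2.383       1.423      0.1005      0.6403
  Δ            0.0562      0.1686     -0.0562     -0.0562
  eq            2.439       1.592      0.0443      0.5841
  solve Keq expr → x = -0.0562; check Q = 0.002631
Then add 1.111 M of B.
Step 2:
                    B           A           X           D
  init           3.55       1.592      0.0443      0.5841
  Δ          -0.01371    -0.04114     0.01371     0.01371
  eq            3.536        1.55     0.05801      0.5978
  solve Keq expr → x = 0.01371; check Q = 0.002631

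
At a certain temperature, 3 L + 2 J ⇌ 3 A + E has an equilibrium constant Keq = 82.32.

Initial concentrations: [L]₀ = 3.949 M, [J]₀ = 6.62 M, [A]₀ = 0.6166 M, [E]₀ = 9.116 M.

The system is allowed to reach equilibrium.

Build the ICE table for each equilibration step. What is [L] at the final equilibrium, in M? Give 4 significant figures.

[L]_eq = 0.7094 M

Q₀ = 7.9184e-04 vs Keq = 82.32 ⇒ Q<K, forward
Step 1:
                    L           J           A           E
  init          3.949        6.62      0.6166       9.116
  Δ             -3.24       -2.16        3.24        1.08
  eq           0.7094        4.46       3.856        10.2
  solve Keq expr → x = 1.08; check Q = 82.32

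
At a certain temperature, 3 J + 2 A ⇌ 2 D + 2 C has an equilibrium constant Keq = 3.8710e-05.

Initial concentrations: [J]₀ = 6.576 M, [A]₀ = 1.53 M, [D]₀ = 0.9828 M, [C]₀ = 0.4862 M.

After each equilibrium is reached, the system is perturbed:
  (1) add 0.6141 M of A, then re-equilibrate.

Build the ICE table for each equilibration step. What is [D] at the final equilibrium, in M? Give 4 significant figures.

Q₀ = 3.4300e-04 vs Keq = 3.8710e-05 ⇒ Q>K, reverse
Step 1:
                  J         A         D         C
  init        6.576      1.53    0.9828    0.4862
  Δ          0.3368    0.2245   -0.2245   -0.2245
  eq          6.913     1.755    0.7583    0.2617
  solve Keq expr → x = -0.1123; check Q = 3.8710e-05
Then add 0.6141 M of A.
Step 2:
                  J         A         D         C
  init        6.913     2.369    0.7583    0.2617
  Δ        -0.08186  -0.05457   0.05457   0.05457
  eq          6.831     2.314    0.8128    0.3162
  solve Keq expr → x = 0.02729; check Q = 3.8710e-05

[D]_eq = 0.8128 M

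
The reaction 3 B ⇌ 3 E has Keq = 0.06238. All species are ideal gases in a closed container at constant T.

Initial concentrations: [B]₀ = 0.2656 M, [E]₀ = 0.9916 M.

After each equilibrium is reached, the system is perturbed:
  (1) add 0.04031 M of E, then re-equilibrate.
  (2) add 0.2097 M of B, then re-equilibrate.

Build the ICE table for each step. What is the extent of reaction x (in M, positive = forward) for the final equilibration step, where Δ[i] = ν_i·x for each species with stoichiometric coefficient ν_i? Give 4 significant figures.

x = 0.01985 M

Q₀ = 52.04 vs Keq = 0.06238 ⇒ Q>K, reverse
Step 1:
                  B         E
  Initial    0.2656    0.9916
  Change     0.6346   -0.6346
  Equil      0.9002     0.357
  solve Keq expr → x = -0.2115; check Q = 0.06238
Then add 0.04031 M of E.
Step 2:
                  B         E
  Initial    0.9002    0.3973
  Change    0.02886  -0.02886
  Equil      0.9291    0.3685
  solve Keq expr → x = -0.009621; check Q = 0.06238
Then add 0.2097 M of B.
Step 3:
                  B         E
  Initial     1.139    0.3685
  Change   -0.05955   0.05955
  Equil       1.079     0.428
  solve Keq expr → x = 0.01985; check Q = 0.06238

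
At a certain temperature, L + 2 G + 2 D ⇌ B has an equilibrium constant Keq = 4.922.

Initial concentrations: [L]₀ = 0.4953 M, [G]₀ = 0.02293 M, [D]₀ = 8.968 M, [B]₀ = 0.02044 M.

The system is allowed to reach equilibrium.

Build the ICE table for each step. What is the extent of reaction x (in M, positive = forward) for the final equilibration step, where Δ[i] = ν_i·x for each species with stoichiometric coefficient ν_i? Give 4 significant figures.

Q₀ = 0.9759 vs Keq = 4.922 ⇒ Q<K, forward
Step 1:
                   L          G          D          B
  init        0.4953    0.02293      8.968    0.02044
  Δ        -0.005656   -0.01131   -0.01131   0.005656
  eq          0.4896    0.01162      8.957     0.0261
  solve Keq expr → x = 0.005656; check Q = 4.922

x = 0.005656 M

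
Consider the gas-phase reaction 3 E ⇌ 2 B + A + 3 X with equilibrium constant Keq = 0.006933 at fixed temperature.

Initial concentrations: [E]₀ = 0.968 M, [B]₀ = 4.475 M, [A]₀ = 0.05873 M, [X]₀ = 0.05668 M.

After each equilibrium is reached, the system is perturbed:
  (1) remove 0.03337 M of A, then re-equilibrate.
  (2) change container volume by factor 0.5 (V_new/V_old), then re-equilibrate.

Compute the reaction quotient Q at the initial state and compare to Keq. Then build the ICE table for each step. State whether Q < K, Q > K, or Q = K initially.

Q₀ = 2.3611e-04; Q < K (proceeds forward)

Q₀ = 2.3611e-04 vs Keq = 0.006933 ⇒ Q<K, forward
Step 1:
                    E           B           A           X
  I             0.968       4.475     0.05873     0.05668
  C          -0.08281     0.05521      0.0276     0.08281
  E            0.8852        4.53     0.08633      0.1395
  solve Keq expr → x = 0.0276; check Q = 0.006933
Then remove 0.03337 M of A.
Step 2:
                    E           B           A           X
  I            0.8852        4.53     0.05296      0.1395
  C          -0.01626     0.01084     0.00542     0.01626
  E            0.8689       4.541     0.05838      0.1557
  solve Keq expr → x = 0.00542; check Q = 0.006933
Then change container volume by factor 0.5 (V_new/V_old).
Step 3:
                    E           B           A           X
  I             1.738       9.082      0.1168      0.3115
  C            0.1192    -0.07946    -0.03973     -0.1192
  E             1.857       9.003     0.07703      0.1923
  solve Keq expr → x = -0.03973; check Q = 0.006933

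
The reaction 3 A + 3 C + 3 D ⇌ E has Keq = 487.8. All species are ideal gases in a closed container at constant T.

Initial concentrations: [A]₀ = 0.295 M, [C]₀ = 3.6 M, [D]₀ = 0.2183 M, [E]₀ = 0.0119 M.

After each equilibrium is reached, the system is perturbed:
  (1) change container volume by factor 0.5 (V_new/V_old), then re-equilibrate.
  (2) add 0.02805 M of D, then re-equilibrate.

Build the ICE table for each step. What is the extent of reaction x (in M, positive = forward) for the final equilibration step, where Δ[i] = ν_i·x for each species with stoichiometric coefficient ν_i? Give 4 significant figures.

x = 0.007089 M

Q₀ = 0.955 vs Keq = 487.8 ⇒ Q<K, forward
Step 1:
                   A          C          D          E
  Initial      0.295        3.6     0.2183     0.0119
  Change     -0.1322    -0.1322    -0.1322    0.04407
  Equil       0.1628      3.468    0.08608    0.05597
  solve Keq expr → x = 0.04407; check Q = 487.8
Then change container volume by factor 0.5 (V_new/V_old).
Step 2:
                   A          C          D          E
  Initial     0.3256      6.936     0.1722     0.1119
  Change      -0.123     -0.123     -0.123    0.04098
  Equil       0.2026      6.813    0.04921     0.1529
  solve Keq expr → x = 0.04098; check Q = 487.8
Then add 0.02805 M of D.
Step 3:
                   A          C          D          E
  Initial     0.2026      6.813    0.07726     0.1529
  Change    -0.02127   -0.02127   -0.02127   0.007089
  Equil       0.1813      6.791      0.056       0.16
  solve Keq expr → x = 0.007089; check Q = 487.8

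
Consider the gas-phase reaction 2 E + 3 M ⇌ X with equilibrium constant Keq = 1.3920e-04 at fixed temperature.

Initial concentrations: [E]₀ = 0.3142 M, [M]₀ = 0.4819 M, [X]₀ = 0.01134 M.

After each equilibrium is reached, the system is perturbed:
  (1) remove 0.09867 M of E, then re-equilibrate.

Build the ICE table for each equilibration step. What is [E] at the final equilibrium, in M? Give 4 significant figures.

[E]_eq = 0.2382 M

Q₀ = 1.026 vs Keq = 1.3920e-04 ⇒ Q>K, reverse
Step 1:
                   E          M          X
  Initial     0.3142     0.4819    0.01134
  Change     0.02268    0.03401   -0.01134
  Equil       0.3369     0.5159 2.1692e-06
  solve Keq expr → x = -0.01134; check Q = 1.3920e-04
Then remove 0.09867 M of E.
Step 2:
                   E          M          X
  Initial     0.2382     0.5159 2.1692e-06
  Change  2.1692e-06 3.2538e-06 -1.0846e-06
  Equil       0.2382     0.5159 1.0847e-06
  solve Keq expr → x = -1.0846e-06; check Q = 1.3920e-04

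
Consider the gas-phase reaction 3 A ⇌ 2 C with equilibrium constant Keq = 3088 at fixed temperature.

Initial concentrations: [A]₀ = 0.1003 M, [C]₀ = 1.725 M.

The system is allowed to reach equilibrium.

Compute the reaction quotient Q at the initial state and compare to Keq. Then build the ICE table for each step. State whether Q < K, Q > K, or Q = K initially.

Q₀ = 2949; Q < K (proceeds forward)

Q₀ = 2949 vs Keq = 3088 ⇒ Q<K, forward
Step 1:
                   A          C
  Initial     0.1003      1.725
  Change    -0.00149 9.9342e-04
  Equil      0.09881      1.726
  solve Keq expr → x = 4.9671e-04; check Q = 3088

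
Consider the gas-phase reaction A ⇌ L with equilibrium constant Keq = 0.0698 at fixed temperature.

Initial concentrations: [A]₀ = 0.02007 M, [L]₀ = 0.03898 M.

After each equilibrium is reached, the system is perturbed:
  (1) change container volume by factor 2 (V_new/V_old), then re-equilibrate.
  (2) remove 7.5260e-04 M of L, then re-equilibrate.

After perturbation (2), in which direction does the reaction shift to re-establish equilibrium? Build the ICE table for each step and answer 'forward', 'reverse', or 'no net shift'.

Q₀ = 1.942 vs Keq = 0.0698 ⇒ Q>K, reverse
Step 1:
                  A         L
  init      0.02007   0.03898
  Δ         0.03513  -0.03513
  eq         0.0552  0.003853
  solve Keq expr → x = -0.03513; check Q = 0.0698
Then change container volume by factor 2 (V_new/V_old).
Step 2:
                  A         L
  init       0.0276  0.001926
  Δ               0         0
  eq         0.0276  0.001926
  solve Keq expr → x = 0; check Q = 0.0698
Then remove 7.5260e-04 M of L.
Step 3:
                  A         L
  init       0.0276  0.001174
  Δ       -7.0350e-04 7.0350e-04
  eq         0.0269  0.001877
  solve Keq expr → x = 7.0350e-04; check Q = 0.0698

Direction: forward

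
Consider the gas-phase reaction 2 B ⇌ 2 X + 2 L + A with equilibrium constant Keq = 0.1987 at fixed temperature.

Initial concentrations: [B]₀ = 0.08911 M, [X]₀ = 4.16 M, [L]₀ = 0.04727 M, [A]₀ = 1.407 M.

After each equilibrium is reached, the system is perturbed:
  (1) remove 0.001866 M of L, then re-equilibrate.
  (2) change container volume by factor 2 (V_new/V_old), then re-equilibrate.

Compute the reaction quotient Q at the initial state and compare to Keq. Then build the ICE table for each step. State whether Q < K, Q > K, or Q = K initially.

Q₀ = 6.852; Q > K (proceeds reverse)

Q₀ = 6.852 vs Keq = 0.1987 ⇒ Q>K, reverse
Step 1:
                    B           X           L           A
  Initial     0.08911        4.16     0.04727       1.407
  Change      0.03581    -0.03581    -0.03581    -0.01791
  Equil        0.1249       4.124     0.01146       1.389
  solve Keq expr → x = -0.01791; check Q = 0.1987
Then remove 0.001866 M of L.
Step 2:
                    B           X           L           A
  Initial      0.1249       4.124     0.00959       1.389
  Change    -0.001702    0.001702    0.001702  8.5091e-04
  Equil        0.1232       4.126     0.01129        1.39
  solve Keq expr → x = 8.5091e-04; check Q = 0.1987
Then change container volume by factor 2 (V_new/V_old).
Step 3:
                    B           X           L           A
  Initial     0.06161       2.063    0.005646       0.695
  Change    -0.008123    0.008123    0.008123    0.004062
  Equil       0.05349       2.071     0.01377       0.699
  solve Keq expr → x = 0.004062; check Q = 0.1987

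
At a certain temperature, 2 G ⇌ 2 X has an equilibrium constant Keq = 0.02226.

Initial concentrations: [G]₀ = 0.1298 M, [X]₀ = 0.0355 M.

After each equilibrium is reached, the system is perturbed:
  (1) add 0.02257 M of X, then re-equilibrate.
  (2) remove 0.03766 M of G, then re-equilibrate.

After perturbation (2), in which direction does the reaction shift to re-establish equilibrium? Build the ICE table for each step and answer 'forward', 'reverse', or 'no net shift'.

Q₀ = 0.0748 vs Keq = 0.02226 ⇒ Q>K, reverse
Step 1:
                    G           X
  I            0.1298      0.0355
  C           0.01404    -0.01404
  E            0.1438     0.02146
  solve Keq expr → x = -0.00702; check Q = 0.02226
Then add 0.02257 M of X.
Step 2:
                    G           X
  I            0.1438     0.04403
  C           0.01964    -0.01964
  E            0.1635     0.02439
  solve Keq expr → x = -0.00982; check Q = 0.02226
Then remove 0.03766 M of G.
Step 3:
                    G           X
  I            0.1258     0.02439
  C          0.004889   -0.004889
  E            0.1307      0.0195
  solve Keq expr → x = -0.002445; check Q = 0.02226

Direction: reverse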